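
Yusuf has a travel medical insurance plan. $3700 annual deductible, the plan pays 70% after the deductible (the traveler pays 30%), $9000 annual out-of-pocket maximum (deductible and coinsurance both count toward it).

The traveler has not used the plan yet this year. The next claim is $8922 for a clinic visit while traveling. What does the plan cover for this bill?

$3655.40

Nothing has been paid toward the $3700 deductible, so the first $3700 of this charge is applied there.
That leaves $8922 − $3700 = $5222 for coinsurance.
30% of $5222 = $1566.60 falls to the traveler.
Traveler responsibility before any cap: $3700 + $1566.60 = $5266.60.
Year-to-date out-of-pocket becomes $0 + $5266.60 = $5266.60, still under the $9000 maximum, so no cap applies.
The insurer covers the remainder: $8922 − $5266.60 = $3655.40.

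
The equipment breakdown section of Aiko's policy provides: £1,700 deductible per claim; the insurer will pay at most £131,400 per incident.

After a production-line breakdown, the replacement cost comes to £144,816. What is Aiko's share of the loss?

£13,416

Less the £1,700 deductible: £144,816 − £1,700 = £143,116.
The £131,400 per-incident cap binds; insurer pays £131,400.
Out of pocket: £144,816 − £131,400 = £13,416.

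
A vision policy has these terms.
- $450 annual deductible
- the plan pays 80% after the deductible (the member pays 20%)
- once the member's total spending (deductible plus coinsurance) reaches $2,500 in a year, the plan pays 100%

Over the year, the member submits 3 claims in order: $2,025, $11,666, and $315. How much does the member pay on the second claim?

$1,735

Bill 1, $2,025: $450 finishes the deductible; $1,575 goes to coinsurance; member's 20% is $315. Member owes $765 (running OOP $765).
Bill 2, $11,666: deductible already satisfied, so member's share is 20% × $11,666 = $2,333.20. That would push OOP to $3,098.20, over the $2,500 cap, so member pays $2,500 − $765 = $1,735.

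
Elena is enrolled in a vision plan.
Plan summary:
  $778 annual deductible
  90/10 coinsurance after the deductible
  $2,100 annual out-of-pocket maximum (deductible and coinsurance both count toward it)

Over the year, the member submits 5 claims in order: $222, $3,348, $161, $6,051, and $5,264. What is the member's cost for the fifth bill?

$421.60

Bill 1, $222: all of it applies to the deductible. Cost to member: $222. OOP to date $222.
Bill 2, $3,348: $556 to deductible, leaving $2,792; coinsurance $2,792 × 10% = $279.20. Member owes $835.20 (running OOP $1,057.20).
Bill 3, $161: 10% coinsurance on $161 = $16.10. Member pays $16.10; OOP now $1,073.30.
Bill 4, $6,051: 10% coinsurance on $6,051 = $605.10. Member owes $605.10 (running OOP $1,678.40).
Bill 5, $5,264: 10% coinsurance on $5,264 = $526.40. OOP would hit $2,204.80 > $2,100, so the cap limits the member to $2,100 − $1,678.40 = $421.60.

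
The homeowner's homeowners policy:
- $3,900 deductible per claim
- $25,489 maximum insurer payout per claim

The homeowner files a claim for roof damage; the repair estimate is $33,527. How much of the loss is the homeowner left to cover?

Less the $3,900 deductible: $33,527 − $3,900 = $29,627.
The $25,489 per-incident cap binds; insurer pays $25,489.
Out of pocket: $33,527 − $25,489 = $8,038.

$8,038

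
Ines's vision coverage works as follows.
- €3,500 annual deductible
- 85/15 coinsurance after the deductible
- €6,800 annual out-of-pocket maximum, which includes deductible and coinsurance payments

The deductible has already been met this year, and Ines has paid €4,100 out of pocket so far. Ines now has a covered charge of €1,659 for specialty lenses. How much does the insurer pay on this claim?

€1,410.15

The deductible is already satisfied, so the full bill goes to coinsurance.
Member's 15% share of €1,659 is €248.85.
Total out-of-pocket so far would be €4,100 + €248.85 = €4,348.85, below the €6,800 cap — no reduction.
The insurer covers the remainder: €1,659 − €248.85 = €1,410.15.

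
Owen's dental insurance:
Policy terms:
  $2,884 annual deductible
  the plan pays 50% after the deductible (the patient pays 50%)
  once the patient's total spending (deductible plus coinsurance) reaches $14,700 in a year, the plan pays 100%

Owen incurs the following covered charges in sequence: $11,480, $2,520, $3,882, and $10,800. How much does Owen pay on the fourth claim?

$4,317

Claim 1 — $11,480: $2,884 to deductible, leaving $8,596; 50% of $8,596 = $4,298. Cost to patient: $7,182. OOP to date $7,182.
Claim 2 — $2,520: deductible already satisfied, so patient's share is 50% × $2,520 = $1,260. Cost to patient: $1,260. OOP to date $8,442.
Claim 3 — $3,882: 50% coinsurance on $3,882 = $1,941. Patient pays $1,941; OOP now $10,383.
Claim 4 — $10,800: deductible met; 50% of $10,800 = $5,400. OOP would hit $15,783 > $14,700, so the cap limits the patient to $14,700 − $10,383 = $4,317.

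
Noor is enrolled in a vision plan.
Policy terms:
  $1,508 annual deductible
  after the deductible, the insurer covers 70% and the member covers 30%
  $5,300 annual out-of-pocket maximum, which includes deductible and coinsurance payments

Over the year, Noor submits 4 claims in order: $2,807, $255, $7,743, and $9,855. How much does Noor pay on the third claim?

Claim 1 — $2,807: $1,508 finishes the deductible; $1,299 goes to coinsurance; coinsurance $1,299 × 30% = $389.70. Cost to member: $1,897.70. OOP to date $1,897.70.
Claim 2 — $255: deductible already satisfied, so member's share is 30% × $255 = $76.50. Cost to member: $76.50. OOP to date $1,974.20.
Claim 3 — $7,743: 30% coinsurance on $7,743 = $2,322.90. Cost to member: $2,322.90. OOP to date $4,297.10.

$2,322.90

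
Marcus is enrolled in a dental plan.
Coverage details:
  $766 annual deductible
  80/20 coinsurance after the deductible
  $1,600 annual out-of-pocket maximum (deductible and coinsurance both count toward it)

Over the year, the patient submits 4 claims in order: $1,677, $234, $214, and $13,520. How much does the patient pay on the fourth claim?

$562.20

Claim 1 — $1,677: $766 finishes the deductible; $911 goes to coinsurance; 20% of $911 = $182.20. Patient owes $948.20 (running OOP $948.20).
Claim 2 — $234: deductible already satisfied, so patient's share is 20% × $234 = $46.80. Cost to patient: $46.80. OOP to date $995.
Claim 3 — $214: deductible met; 20% of $214 = $42.80. Cost to patient: $42.80. OOP to date $1,037.80.
Claim 4 — $13,520: deductible met; 20% of $13,520 = $2,704. OOP would hit $3,741.80 > $1,600, so the cap limits the patient to $1,600 − $1,037.80 = $562.20.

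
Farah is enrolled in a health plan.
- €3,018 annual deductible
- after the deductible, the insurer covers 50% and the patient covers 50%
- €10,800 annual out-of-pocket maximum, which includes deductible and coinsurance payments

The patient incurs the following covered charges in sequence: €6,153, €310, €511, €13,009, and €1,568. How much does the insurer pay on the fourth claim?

€7,205

Claim 1 (€6,153): deductible takes €3,018, €3,135 remains; patient's 50% is €1,567.50. Patient pays €4,585.50; OOP now €4,585.50. Insurer: €6,153 − €4,585.50 = €1,567.50.
Claim 2 (€310): deductible met; 50% of €310 = €155. Patient owes €155 (running OOP €4,740.50). Plan pays €310 − €155 = €155.
Claim 3 (€511): deductible met; 50% of €511 = €255.50. Cost to patient: €255.50. OOP to date €4,996. Plan pays €511 − €255.50 = €255.50.
Claim 4 (€13,009): deductible already satisfied, so patient's share is 50% × €13,009 = €6,504.50. OOP would hit €11,500.50 > €10,800, so the cap limits the patient to €10,800 − €4,996 = €5,804. Plan pays €13,009 − €5,804 = €7,205.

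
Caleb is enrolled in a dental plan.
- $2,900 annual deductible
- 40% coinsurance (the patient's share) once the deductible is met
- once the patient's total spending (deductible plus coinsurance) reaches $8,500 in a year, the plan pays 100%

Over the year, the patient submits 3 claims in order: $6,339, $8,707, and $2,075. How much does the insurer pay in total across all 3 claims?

$8,621

Claim 1 ($6,339): deductible takes $2,900, $3,439 remains; patient's 40% is $1,375.60. Cost to patient: $4,275.60. OOP to date $4,275.60. Plan pays $6,339 − $4,275.60 = $2,063.40.
Claim 2 ($8,707): 40% coinsurance on $8,707 = $3,482.80. Cost to patient: $3,482.80. OOP to date $7,758.40. Plan pays $8,707 − $3,482.80 = $5,224.20.
Claim 3 ($2,075): deductible already satisfied, so patient's share is 40% × $2,075 = $830. Adding that to $7,758.40 gives $8,588.40, past the $8,500 cap; patient pays only $8,500 − $7,758.40 = $741.60. Insurer: $2,075 − $741.60 = $1,333.40.
Insurer total: $2,063.40 + $5,224.20 + $1,333.40 = $8,621.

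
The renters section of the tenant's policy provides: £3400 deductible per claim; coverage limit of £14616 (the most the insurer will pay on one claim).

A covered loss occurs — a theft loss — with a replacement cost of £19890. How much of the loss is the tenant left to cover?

£5274

Less the £3400 deductible: £19890 − £3400 = £16490.
£16490 exceeds the £14616 limit, so the insurer pays the limit: £14616.
The tenant bears the rest of the original loss: £19890 − £14616 = £5274.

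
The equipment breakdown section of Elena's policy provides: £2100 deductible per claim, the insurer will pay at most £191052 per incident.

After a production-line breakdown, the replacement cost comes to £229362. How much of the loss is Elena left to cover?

Less the £2100 deductible: £229362 − £2100 = £227262.
The £191052 per-incident cap binds; insurer pays £191052.
Business owner's share is the uncovered remainder: £229362 − £191052 = £38310.

£38310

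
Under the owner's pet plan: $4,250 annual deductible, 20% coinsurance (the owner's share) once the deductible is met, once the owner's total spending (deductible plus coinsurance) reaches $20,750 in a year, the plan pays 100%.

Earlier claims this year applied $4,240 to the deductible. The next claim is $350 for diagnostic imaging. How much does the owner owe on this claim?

$78

$4,240 of the $4,250 deductible is already met, leaving $10.
That leaves $350 − $10 = $340 for coinsurance.
20% of $340 = $68 falls to the owner.
That puts the owner's cost at $10 + $68 = $78 before any cap.
Year-to-date out-of-pocket becomes $4,240 + $78 = $4,318, still under the $20,750 maximum, so no cap applies.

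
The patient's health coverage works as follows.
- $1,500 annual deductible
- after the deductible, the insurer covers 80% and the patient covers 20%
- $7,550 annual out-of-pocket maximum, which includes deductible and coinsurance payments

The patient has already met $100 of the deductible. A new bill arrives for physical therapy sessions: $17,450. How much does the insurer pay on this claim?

$12,840

$100 of the $1,500 deductible is already met, leaving $1,400.
That leaves $17,450 − $1,400 = $16,050 for coinsurance.
Coinsurance: $16,050 × 20% = $3,210.
So the patient owes $1,400 + $3,210 = $4,610 before any cap.
Total out-of-pocket so far would be $100 + $4,610 = $4,710, below the $7,550 cap — no reduction.
The plan picks up $17,450 − $4,610 = $12,840.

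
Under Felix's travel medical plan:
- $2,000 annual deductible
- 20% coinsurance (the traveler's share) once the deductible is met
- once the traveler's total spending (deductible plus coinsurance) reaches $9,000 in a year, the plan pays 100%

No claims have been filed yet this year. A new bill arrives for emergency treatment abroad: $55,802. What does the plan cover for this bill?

$46,802

Deductible not yet touched, so the first $2,000 of the bill goes to the deductible.
That leaves $55,802 − $2,000 = $53,802 for coinsurance.
20% of $53,802 = $10,760.40 falls to the traveler.
So the traveler owes $2,000 + $10,760.40 = $12,760.40 before any cap.
That would bring total out-of-pocket to $12,760.40, past the $9,000 cap. The traveler is capped at $9,000 − $0 = $9,000 on this claim.
The insurer covers the remainder: $55,802 − $9,000 = $46,802.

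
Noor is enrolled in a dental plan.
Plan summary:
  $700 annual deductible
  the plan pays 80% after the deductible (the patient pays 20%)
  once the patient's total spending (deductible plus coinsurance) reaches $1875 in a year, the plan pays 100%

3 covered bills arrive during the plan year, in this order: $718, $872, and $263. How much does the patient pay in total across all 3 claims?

Bill 1, $718: $700 to deductible, leaving $18; patient's 20% is $3.60. Cost to patient: $703.60. OOP to date $703.60.
Bill 2, $872: deductible already satisfied, so patient's share is 20% × $872 = $174.40. Patient owes $174.40 (running OOP $878).
Bill 3, $263: deductible met; 20% of $263 = $52.60. Cost to patient: $52.60. OOP to date $930.60.
Summing the patient's payments: $703.60 + $174.40 + $52.60 = $930.60.

$930.60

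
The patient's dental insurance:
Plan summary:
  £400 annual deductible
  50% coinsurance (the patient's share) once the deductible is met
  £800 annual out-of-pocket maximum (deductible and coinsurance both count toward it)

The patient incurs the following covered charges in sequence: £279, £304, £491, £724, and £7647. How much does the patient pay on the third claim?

Claim 1 — £279: all of it applies to the deductible. Patient pays £279; OOP now £279.
Claim 2 — £304: £121 to deductible, leaving £183; coinsurance £183 × 50% = £91.50. Patient owes £212.50 (running OOP £491.50).
Claim 3 — £491: deductible already satisfied, so patient's share is 50% × £491 = £245.50. Patient pays £245.50; OOP now £737.

£245.50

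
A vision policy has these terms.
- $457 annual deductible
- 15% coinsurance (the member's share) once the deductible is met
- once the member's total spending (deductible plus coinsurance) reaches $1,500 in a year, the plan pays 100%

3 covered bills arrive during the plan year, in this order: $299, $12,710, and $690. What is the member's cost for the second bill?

Claim 1 — $299: fully absorbed by the deductible. Cost to member: $299. OOP to date $299.
Claim 2 — $12,710: $158 finishes the deductible; $12,552 goes to coinsurance; member's 15% is $1,882.80. Together that's $158 + $1,882.80 = $2,040.80. OOP would hit $2,339.80 > $1,500, so the cap limits the member to $1,500 − $299 = $1,201.

$1,201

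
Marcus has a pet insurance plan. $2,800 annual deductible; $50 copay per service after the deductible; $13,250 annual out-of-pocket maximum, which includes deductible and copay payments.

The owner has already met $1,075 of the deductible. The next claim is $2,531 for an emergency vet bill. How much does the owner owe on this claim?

$1,075 of the $2,800 deductible is already met, leaving $1,725.
The remaining $806 (= $2,531 − $1,725) moves to the copay.
Copay on this service: $50.
Owner responsibility before any cap: $1,725 + $50 = $1,775.
Cumulative spending $1,075 + $1,775 = $2,850 stays under the $13,250 maximum.

$1,775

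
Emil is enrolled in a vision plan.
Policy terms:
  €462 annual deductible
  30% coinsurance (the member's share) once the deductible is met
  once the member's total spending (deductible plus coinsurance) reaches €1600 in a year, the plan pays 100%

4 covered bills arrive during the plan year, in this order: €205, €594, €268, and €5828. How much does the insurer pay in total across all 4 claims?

€5295

Claim 1 — €205: entire amount goes to the deductible. Member pays €205; OOP now €205. Insurer: €205 − €205 = €0.
Claim 2 — €594: deductible takes €257, €337 remains; coinsurance €337 × 30% = €101.10. Cost to member: €358.10. OOP to date €563.10. Insurer: €594 − €358.10 = €235.90.
Claim 3 — €268: 30% coinsurance on €268 = €80.40. Cost to member: €80.40. OOP to date €643.50. Insurer: €268 − €80.40 = €187.60.
Claim 4 — €5828: deductible already satisfied, so member's share is 30% × €5828 = €1748.40. That would push OOP to €2391.90, over the €1600 cap, so member pays €1600 − €643.50 = €956.50. Plan pays €5828 − €956.50 = €4871.50.
Insurer total = bills − member's total = €6895 − €1600 = €5295.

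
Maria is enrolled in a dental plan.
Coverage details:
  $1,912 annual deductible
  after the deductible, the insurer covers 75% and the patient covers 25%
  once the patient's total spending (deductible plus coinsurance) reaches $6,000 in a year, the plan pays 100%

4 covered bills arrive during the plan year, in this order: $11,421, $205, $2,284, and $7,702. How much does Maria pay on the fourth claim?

$1,088.50

#1 ($11,421): $1,912 finishes the deductible; $9,509 goes to coinsurance; 25% of $9,509 = $2,377.25. Patient owes $4,289.25 (running OOP $4,289.25).
#2 ($205): 25% coinsurance on $205 = $51.25. Patient owes $51.25 (running OOP $4,340.50).
#3 ($2,284): 25% coinsurance on $2,284 = $571. Patient owes $571 (running OOP $4,911.50).
#4 ($7,702): 25% coinsurance on $7,702 = $1,925.50. That would push OOP to $6,837, over the $6,000 cap, so patient pays $6,000 − $4,911.50 = $1,088.50.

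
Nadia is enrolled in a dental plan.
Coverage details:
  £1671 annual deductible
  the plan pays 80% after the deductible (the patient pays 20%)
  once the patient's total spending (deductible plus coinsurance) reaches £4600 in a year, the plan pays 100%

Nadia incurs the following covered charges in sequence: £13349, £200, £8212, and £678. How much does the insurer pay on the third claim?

£7658.60

Claim 1 (£13349): £1671 finishes the deductible; £11678 goes to coinsurance; 20% of £11678 = £2335.60. Patient owes £4006.60 (running OOP £4006.60). Insurer: £13349 − £4006.60 = £9342.40.
Claim 2 (£200): 20% coinsurance on £200 = £40. Patient owes £40 (running OOP £4046.60). Plan pays £200 − £40 = £160.
Claim 3 (£8212): deductible met; 20% of £8212 = £1642.40. OOP would hit £5689 > £4600, so the cap limits the patient to £4600 − £4046.60 = £553.40. Plan pays £8212 − £553.40 = £7658.60.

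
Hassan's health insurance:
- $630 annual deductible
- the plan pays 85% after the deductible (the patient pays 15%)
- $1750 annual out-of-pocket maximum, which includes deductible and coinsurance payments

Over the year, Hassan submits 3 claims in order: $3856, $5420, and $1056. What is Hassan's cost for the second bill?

Claim 1 — $3856: $630 to deductible, leaving $3226; 15% of $3226 = $483.90. Cost to patient: $1113.90. OOP to date $1113.90.
Claim 2 — $5420: deductible already satisfied, so patient's share is 15% × $5420 = $813. That would push OOP to $1926.90, over the $1750 cap, so patient pays $1750 − $1113.90 = $636.10.

$636.10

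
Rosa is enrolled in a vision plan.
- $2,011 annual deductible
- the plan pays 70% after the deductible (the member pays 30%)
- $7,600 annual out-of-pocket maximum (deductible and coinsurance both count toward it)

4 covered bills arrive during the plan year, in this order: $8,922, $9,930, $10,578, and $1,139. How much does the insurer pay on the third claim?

Bill 1, $8,922: deductible takes $2,011, $6,911 remains; member's 30% is $2,073.30. Cost to member: $4,084.30. OOP to date $4,084.30. Plan pays $8,922 − $4,084.30 = $4,837.70.
Bill 2, $9,930: 30% coinsurance on $9,930 = $2,979. Member owes $2,979 (running OOP $7,063.30). Plan pays $9,930 − $2,979 = $6,951.
Bill 3, $10,578: deductible met; 30% of $10,578 = $3,173.40. Adding that to $7,063.30 gives $10,236.70, past the $7,600 cap; member pays only $7,600 − $7,063.30 = $536.70. Plan pays $10,578 − $536.70 = $10,041.30.

$10,041.30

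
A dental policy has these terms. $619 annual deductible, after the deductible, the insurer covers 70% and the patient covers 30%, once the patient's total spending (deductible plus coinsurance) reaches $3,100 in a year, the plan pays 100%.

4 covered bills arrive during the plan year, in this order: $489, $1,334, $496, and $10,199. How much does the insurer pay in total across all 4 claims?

$9,418

Bill 1, $489: fully absorbed by the deductible. Patient owes $489 (running OOP $489). Insurer: $489 − $489 = $0.
Bill 2, $1,334: $130 finishes the deductible; $1,204 goes to coinsurance; patient's 30% is $361.20. Patient pays $491.20; OOP now $980.20. Plan pays $1,334 − $491.20 = $842.80.
Bill 3, $496: deductible met; 30% of $496 = $148.80. Patient owes $148.80 (running OOP $1,129). Plan pays $496 − $148.80 = $347.20.
Bill 4, $10,199: deductible met; 30% of $10,199 = $3,059.70. Adding that to $1,129 gives $4,188.70, past the $3,100 cap; patient pays only $3,100 − $1,129 = $1,971. Plan pays $10,199 − $1,971 = $8,228.
Insurer total: $0 + $842.80 + $347.20 + $8,228 = $9,418.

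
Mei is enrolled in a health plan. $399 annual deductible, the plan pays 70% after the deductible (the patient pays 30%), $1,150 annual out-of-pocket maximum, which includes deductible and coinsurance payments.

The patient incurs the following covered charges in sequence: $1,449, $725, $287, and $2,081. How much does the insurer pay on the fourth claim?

$1,948.60

Claim 1 ($1,449): deductible takes $399, $1,050 remains; 30% of $1,050 = $315. Cost to patient: $714. OOP to date $714. Insurer: $1,449 − $714 = $735.
Claim 2 ($725): 30% coinsurance on $725 = $217.50. Patient owes $217.50 (running OOP $931.50). Plan pays $725 − $217.50 = $507.50.
Claim 3 ($287): deductible met; 30% of $287 = $86.10. Patient owes $86.10 (running OOP $1,017.60). Plan pays $287 − $86.10 = $200.90.
Claim 4 ($2,081): deductible already satisfied, so patient's share is 30% × $2,081 = $624.30. Adding that to $1,017.60 gives $1,641.90, past the $1,150 cap; patient pays only $1,150 − $1,017.60 = $132.40. Plan pays $2,081 − $132.40 = $1,948.60.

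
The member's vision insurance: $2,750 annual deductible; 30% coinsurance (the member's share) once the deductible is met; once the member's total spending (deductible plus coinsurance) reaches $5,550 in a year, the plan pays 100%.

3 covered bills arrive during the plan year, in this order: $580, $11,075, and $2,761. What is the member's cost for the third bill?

Claim 1 ($580): entire amount goes to the deductible. Member owes $580 (running OOP $580).
Claim 2 ($11,075): deductible takes $2,170, $8,905 remains; coinsurance $8,905 × 30% = $2,671.50. Member owes $4,841.50 (running OOP $5,421.50).
Claim 3 ($2,761): deductible already satisfied, so member's share is 30% × $2,761 = $828.30. That would push OOP to $6,249.80, over the $5,550 cap, so member pays $5,550 − $5,421.50 = $128.50.

$128.50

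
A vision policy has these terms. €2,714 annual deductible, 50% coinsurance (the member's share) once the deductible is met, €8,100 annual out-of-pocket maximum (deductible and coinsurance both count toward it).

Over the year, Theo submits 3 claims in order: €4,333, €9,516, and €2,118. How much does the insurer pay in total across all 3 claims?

Claim 1 (€4,333): deductible takes €2,714, €1,619 remains; member's 50% is €809.50. Member owes €3,523.50 (running OOP €3,523.50). Plan pays €4,333 − €3,523.50 = €809.50.
Claim 2 (€9,516): deductible already satisfied, so member's share is 50% × €9,516 = €4,758. That would push OOP to €8,281.50, over the €8,100 cap, so member pays €8,100 − €3,523.50 = €4,576.50. Insurer: €9,516 − €4,576.50 = €4,939.50.
Claim 3 (€2,118): 50% coinsurance on €2,118 = €1,059. That would push OOP to €9,159, over the €8,100 cap, so member pays €8,100 − €8,100 = €0. Insurer: €2,118 − €0 = €2,118.
Insurer total: €809.50 + €4,939.50 + €2,118 = €7,867.

€7,867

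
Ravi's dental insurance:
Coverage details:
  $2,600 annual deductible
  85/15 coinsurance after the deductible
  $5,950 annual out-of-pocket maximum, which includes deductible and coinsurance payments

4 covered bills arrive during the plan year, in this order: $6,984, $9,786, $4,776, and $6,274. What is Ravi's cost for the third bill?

Claim 1 — $6,984: deductible takes $2,600, $4,384 remains; coinsurance $4,384 × 15% = $657.60. Cost to patient: $3,257.60. OOP to date $3,257.60.
Claim 2 — $9,786: deductible already satisfied, so patient's share is 15% × $9,786 = $1,467.90. Cost to patient: $1,467.90. OOP to date $4,725.50.
Claim 3 — $4,776: deductible met; 15% of $4,776 = $716.40. Patient owes $716.40 (running OOP $5,441.90).

$716.40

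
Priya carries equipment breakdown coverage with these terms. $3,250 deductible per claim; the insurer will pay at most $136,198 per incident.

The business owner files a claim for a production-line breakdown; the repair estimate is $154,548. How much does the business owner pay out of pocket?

Subtract the deductible: $154,548 − $3,250 = $151,298.
$151,298 exceeds the $136,198 limit, so the insurer pays the limit: $136,198.
Business owner's share is the uncovered remainder: $154,548 − $136,198 = $18,350.

$18,350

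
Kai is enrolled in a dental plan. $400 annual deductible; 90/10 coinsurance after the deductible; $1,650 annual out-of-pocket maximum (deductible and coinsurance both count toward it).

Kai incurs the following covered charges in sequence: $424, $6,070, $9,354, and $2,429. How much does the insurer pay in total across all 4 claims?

$16,627

Claim 1 ($424): $400 to deductible, leaving $24; coinsurance $24 × 10% = $2.40. Patient owes $402.40 (running OOP $402.40). Plan pays $424 − $402.40 = $21.60.
Claim 2 ($6,070): deductible already satisfied, so patient's share is 10% × $6,070 = $607. Cost to patient: $607. OOP to date $1,009.40. Plan pays $6,070 − $607 = $5,463.
Claim 3 ($9,354): deductible met; 10% of $9,354 = $935.40. OOP would hit $1,944.80 > $1,650, so the cap limits the patient to $1,650 − $1,009.40 = $640.60. Insurer: $9,354 − $640.60 = $8,713.40.
Claim 4 ($2,429): deductible already satisfied, so patient's share is 10% × $2,429 = $242.90. OOP would hit $1,892.90 > $1,650, so the cap limits the patient to $1,650 − $1,650 = $0. Plan pays $2,429 − $0 = $2,429.
Insurer total = bills − patient's total = $18,277 − $1,650 = $16,627.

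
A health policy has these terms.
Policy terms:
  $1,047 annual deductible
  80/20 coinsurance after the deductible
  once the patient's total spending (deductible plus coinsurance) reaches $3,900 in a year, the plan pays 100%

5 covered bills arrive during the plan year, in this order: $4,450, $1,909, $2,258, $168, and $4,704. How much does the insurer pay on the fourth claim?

$134.40

Bill 1, $4,450: $1,047 to deductible, leaving $3,403; coinsurance $3,403 × 20% = $680.60. Cost to patient: $1,727.60. OOP to date $1,727.60. Insurer: $4,450 − $1,727.60 = $2,722.40.
Bill 2, $1,909: deductible met; 20% of $1,909 = $381.80. Patient pays $381.80; OOP now $2,109.40. Insurer: $1,909 − $381.80 = $1,527.20.
Bill 3, $2,258: deductible already satisfied, so patient's share is 20% × $2,258 = $451.60. Patient owes $451.60 (running OOP $2,561). Plan pays $2,258 − $451.60 = $1,806.40.
Bill 4, $168: deductible met; 20% of $168 = $33.60. Cost to patient: $33.60. OOP to date $2,594.60. Insurer: $168 − $33.60 = $134.40.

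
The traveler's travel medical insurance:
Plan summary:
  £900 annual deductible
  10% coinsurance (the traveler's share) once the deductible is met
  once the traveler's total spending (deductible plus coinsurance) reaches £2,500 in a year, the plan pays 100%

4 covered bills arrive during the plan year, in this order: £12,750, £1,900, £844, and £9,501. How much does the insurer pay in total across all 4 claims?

#1 (£12,750): £900 to deductible, leaving £11,850; coinsurance £11,850 × 10% = £1,185. Cost to traveler: £2,085. OOP to date £2,085. Plan pays £12,750 − £2,085 = £10,665.
#2 (£1,900): deductible already satisfied, so traveler's share is 10% × £1,900 = £190. Traveler owes £190 (running OOP £2,275). Insurer: £1,900 − £190 = £1,710.
#3 (£844): 10% coinsurance on £844 = £84.40. Traveler pays £84.40; OOP now £2,359.40. Plan pays £844 − £84.40 = £759.60.
#4 (£9,501): deductible met; 10% of £9,501 = £950.10. That would push OOP to £3,309.50, over the £2,500 cap, so traveler pays £2,500 − £2,359.40 = £140.60. Plan pays £9,501 − £140.60 = £9,360.40.
Insurer total = bills − traveler's total = £24,995 − £2,500 = £22,495.

£22,495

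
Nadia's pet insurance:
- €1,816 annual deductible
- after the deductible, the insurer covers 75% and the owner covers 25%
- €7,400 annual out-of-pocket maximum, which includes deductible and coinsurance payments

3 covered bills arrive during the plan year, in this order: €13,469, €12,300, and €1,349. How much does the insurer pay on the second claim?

Claim 1 — €13,469: deductible takes €1,816, €11,653 remains; 25% of €11,653 = €2,913.25. Cost to owner: €4,729.25. OOP to date €4,729.25. Plan pays €13,469 − €4,729.25 = €8,739.75.
Claim 2 — €12,300: deductible met; 25% of €12,300 = €3,075. That would push OOP to €7,804.25, over the €7,400 cap, so owner pays €7,400 − €4,729.25 = €2,670.75. Plan pays €12,300 − €2,670.75 = €9,629.25.

€9,629.25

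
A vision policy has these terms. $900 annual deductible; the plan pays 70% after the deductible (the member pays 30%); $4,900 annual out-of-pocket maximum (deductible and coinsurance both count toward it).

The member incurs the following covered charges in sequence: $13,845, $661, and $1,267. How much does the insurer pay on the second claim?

$544.50

#1 ($13,845): deductible takes $900, $12,945 remains; member's 30% is $3,883.50. Member pays $4,783.50; OOP now $4,783.50. Plan pays $13,845 − $4,783.50 = $9,061.50.
#2 ($661): deductible met; 30% of $661 = $198.30. That would push OOP to $4,981.80, over the $4,900 cap, so member pays $4,900 − $4,783.50 = $116.50. Plan pays $661 − $116.50 = $544.50.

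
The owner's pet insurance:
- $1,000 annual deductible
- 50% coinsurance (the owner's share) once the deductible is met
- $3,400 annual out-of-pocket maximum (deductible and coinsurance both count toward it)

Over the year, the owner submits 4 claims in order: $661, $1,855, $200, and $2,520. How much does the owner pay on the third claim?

Claim 1 — $661: fully absorbed by the deductible. Cost to owner: $661. OOP to date $661.
Claim 2 — $1,855: deductible takes $339, $1,516 remains; coinsurance $1,516 × 50% = $758. Cost to owner: $1,097. OOP to date $1,758.
Claim 3 — $200: deductible met; 50% of $200 = $100. Cost to owner: $100. OOP to date $1,858.

$100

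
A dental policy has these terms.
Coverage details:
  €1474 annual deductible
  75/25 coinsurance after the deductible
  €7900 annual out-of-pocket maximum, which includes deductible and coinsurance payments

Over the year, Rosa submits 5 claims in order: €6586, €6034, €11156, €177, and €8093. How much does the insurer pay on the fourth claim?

Claim 1 — €6586: €1474 finishes the deductible; €5112 goes to coinsurance; patient's 25% is €1278. Patient owes €2752 (running OOP €2752). Plan pays €6586 − €2752 = €3834.
Claim 2 — €6034: 25% coinsurance on €6034 = €1508.50. Cost to patient: €1508.50. OOP to date €4260.50. Insurer: €6034 − €1508.50 = €4525.50.
Claim 3 — €11156: 25% coinsurance on €11156 = €2789. Patient pays €2789; OOP now €7049.50. Insurer: €11156 − €2789 = €8367.
Claim 4 — €177: 25% coinsurance on €177 = €44.25. Patient owes €44.25 (running OOP €7093.75). Plan pays €177 − €44.25 = €132.75.

€132.75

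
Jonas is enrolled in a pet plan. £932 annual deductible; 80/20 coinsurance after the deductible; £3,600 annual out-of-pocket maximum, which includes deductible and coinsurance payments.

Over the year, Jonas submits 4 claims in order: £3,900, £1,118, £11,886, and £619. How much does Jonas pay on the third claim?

£1,850.80

Claim 1 (£3,900): deductible takes £932, £2,968 remains; coinsurance £2,968 × 20% = £593.60. Owner owes £1,525.60 (running OOP £1,525.60).
Claim 2 (£1,118): deductible met; 20% of £1,118 = £223.60. Owner owes £223.60 (running OOP £1,749.20).
Claim 3 (£11,886): deductible already satisfied, so owner's share is 20% × £11,886 = £2,377.20. Adding that to £1,749.20 gives £4,126.40, past the £3,600 cap; owner pays only £3,600 − £1,749.20 = £1,850.80.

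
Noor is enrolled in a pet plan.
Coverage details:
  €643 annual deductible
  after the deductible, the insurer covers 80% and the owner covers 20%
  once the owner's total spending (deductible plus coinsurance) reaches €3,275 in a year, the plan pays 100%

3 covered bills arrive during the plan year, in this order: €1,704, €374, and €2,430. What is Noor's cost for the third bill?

Claim 1 (€1,704): deductible takes €643, €1,061 remains; coinsurance €1,061 × 20% = €212.20. Owner pays €855.20; OOP now €855.20.
Claim 2 (€374): deductible met; 20% of €374 = €74.80. Cost to owner: €74.80. OOP to date €930.
Claim 3 (€2,430): deductible already satisfied, so owner's share is 20% × €2,430 = €486. Owner pays €486; OOP now €1,416.

€486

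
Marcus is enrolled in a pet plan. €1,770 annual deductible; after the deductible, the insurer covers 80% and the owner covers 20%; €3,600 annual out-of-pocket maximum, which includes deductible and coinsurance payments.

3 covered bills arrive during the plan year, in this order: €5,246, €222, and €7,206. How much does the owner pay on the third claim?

Bill 1, €5,246: deductible takes €1,770, €3,476 remains; 20% of €3,476 = €695.20. Owner owes €2,465.20 (running OOP €2,465.20).
Bill 2, €222: deductible met; 20% of €222 = €44.40. Owner pays €44.40; OOP now €2,509.60.
Bill 3, €7,206: deductible already satisfied, so owner's share is 20% × €7,206 = €1,441.20. OOP would hit €3,950.80 > €3,600, so the cap limits the owner to €3,600 − €2,509.60 = €1,090.40.

€1,090.40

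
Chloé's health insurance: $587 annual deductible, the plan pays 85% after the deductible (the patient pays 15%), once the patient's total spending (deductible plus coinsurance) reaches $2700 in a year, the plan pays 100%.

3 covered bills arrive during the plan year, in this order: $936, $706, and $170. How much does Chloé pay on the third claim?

Bill 1, $936: deductible takes $587, $349 remains; patient's 15% is $52.35. Patient owes $639.35 (running OOP $639.35).
Bill 2, $706: 15% coinsurance on $706 = $105.90. Cost to patient: $105.90. OOP to date $745.25.
Bill 3, $170: deductible met; 15% of $170 = $25.50. Cost to patient: $25.50. OOP to date $770.75.

$25.50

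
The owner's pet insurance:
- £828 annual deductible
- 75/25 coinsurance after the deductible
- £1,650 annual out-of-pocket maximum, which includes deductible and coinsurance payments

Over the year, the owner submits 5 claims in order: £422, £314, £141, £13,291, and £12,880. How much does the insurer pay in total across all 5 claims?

£25,398

Claim 1 (£422): entire amount goes to the deductible. Cost to owner: £422. OOP to date £422. Insurer: £422 − £422 = £0.
Claim 2 (£314): entire amount goes to the deductible. Owner owes £314 (running OOP £736). Insurer: £314 − £314 = £0.
Claim 3 (£141): £92 finishes the deductible; £49 goes to coinsurance; owner's 25% is £12.25. Owner pays £104.25; OOP now £840.25. Insurer: £141 − £104.25 = £36.75.
Claim 4 (£13,291): deductible met; 25% of £13,291 = £3,322.75. That would push OOP to £4,163, over the £1,650 cap, so owner pays £1,650 − £840.25 = £809.75. Plan pays £13,291 − £809.75 = £12,481.25.
Claim 5 (£12,880): 25% coinsurance on £12,880 = £3,220. OOP would hit £4,870 > £1,650, so the cap limits the owner to £1,650 − £1,650 = £0. Plan pays £12,880 − £0 = £12,880.
Insurer total: £0 + £0 + £36.75 + £12,481.25 + £12,880 = £25,398.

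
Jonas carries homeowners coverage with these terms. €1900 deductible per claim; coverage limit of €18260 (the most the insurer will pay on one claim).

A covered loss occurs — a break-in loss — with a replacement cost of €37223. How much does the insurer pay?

€18260

Subtract the deductible: €37223 − €1900 = €35323.
The €18260 per-incident cap binds; insurer pays €18260.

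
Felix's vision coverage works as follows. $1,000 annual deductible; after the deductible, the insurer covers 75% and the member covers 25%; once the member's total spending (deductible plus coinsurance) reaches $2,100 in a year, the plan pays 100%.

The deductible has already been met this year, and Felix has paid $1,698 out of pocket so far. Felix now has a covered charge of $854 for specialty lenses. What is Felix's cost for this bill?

$213.50

With the deductible met, the entire $854 is subject to coinsurance.
25% of $854 = $213.50 falls to the member.
Total out-of-pocket so far would be $1,698 + $213.50 = $1,911.50, below the $2,100 cap — no reduction.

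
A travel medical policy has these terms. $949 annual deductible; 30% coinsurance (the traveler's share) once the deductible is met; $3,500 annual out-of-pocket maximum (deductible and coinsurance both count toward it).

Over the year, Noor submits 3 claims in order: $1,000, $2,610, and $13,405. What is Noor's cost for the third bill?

$1,752.70

Bill 1, $1,000: deductible takes $949, $51 remains; coinsurance $51 × 30% = $15.30. Traveler owes $964.30 (running OOP $964.30).
Bill 2, $2,610: 30% coinsurance on $2,610 = $783. Traveler owes $783 (running OOP $1,747.30).
Bill 3, $13,405: deductible already satisfied, so traveler's share is 30% × $13,405 = $4,021.50. That would push OOP to $5,768.80, over the $3,500 cap, so traveler pays $3,500 − $1,747.30 = $1,752.70.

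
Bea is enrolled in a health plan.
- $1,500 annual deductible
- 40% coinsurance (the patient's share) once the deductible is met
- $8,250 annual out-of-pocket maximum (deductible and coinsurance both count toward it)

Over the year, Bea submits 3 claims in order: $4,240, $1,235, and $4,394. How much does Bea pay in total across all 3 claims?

$4,847.60

Bill 1, $4,240: $1,500 finishes the deductible; $2,740 goes to coinsurance; patient's 40% is $1,096. Patient owes $2,596 (running OOP $2,596).
Bill 2, $1,235: deductible already satisfied, so patient's share is 40% × $1,235 = $494. Patient owes $494 (running OOP $3,090).
Bill 3, $4,394: 40% coinsurance on $4,394 = $1,757.60. Cost to patient: $1,757.60. OOP to date $4,847.60.
Total paid by the patient: $2,596 + $494 + $1,757.60 = $4,847.60.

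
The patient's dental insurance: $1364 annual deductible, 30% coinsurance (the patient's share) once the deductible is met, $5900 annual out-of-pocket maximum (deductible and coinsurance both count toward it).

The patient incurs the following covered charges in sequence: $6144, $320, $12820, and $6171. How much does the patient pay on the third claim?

$3006

Bill 1, $6144: $1364 finishes the deductible; $4780 goes to coinsurance; 30% of $4780 = $1434. Patient owes $2798 (running OOP $2798).
Bill 2, $320: 30% coinsurance on $320 = $96. Patient owes $96 (running OOP $2894).
Bill 3, $12820: deductible already satisfied, so patient's share is 30% × $12820 = $3846. Adding that to $2894 gives $6740, past the $5900 cap; patient pays only $5900 − $2894 = $3006.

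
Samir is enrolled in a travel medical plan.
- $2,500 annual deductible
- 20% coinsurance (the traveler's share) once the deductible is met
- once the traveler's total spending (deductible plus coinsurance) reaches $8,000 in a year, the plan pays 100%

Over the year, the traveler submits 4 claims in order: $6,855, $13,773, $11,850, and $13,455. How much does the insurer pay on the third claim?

$9,975.60

Claim 1 ($6,855): deductible takes $2,500, $4,355 remains; traveler's 20% is $871. Traveler pays $3,371; OOP now $3,371. Insurer: $6,855 − $3,371 = $3,484.
Claim 2 ($13,773): 20% coinsurance on $13,773 = $2,754.60. Traveler owes $2,754.60 (running OOP $6,125.60). Insurer: $13,773 − $2,754.60 = $11,018.40.
Claim 3 ($11,850): deductible met; 20% of $11,850 = $2,370. OOP would hit $8,495.60 > $8,000, so the cap limits the traveler to $8,000 − $6,125.60 = $1,874.40. Insurer: $11,850 − $1,874.40 = $9,975.60.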